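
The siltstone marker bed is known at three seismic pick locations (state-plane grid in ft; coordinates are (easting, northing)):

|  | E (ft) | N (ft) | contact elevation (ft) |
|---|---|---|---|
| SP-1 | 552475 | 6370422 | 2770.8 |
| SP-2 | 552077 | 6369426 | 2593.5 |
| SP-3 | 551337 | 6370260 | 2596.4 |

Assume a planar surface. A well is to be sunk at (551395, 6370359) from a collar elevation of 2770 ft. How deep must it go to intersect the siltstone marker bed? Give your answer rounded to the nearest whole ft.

153 ft

Two edge vectors: SP-1→SP-2 = (-398, -996, -177.3), SP-1→SP-3 = (-1138, -162, -174.4).
Normal n = (SP-1→SP-2) × (SP-1→SP-3) = (144979.8, 132356.2, -1068972).
So ∂z/∂E = −n_x/n_z = 0.13562544 and ∂z/∂N = −n_y/n_z = 0.12381634.
Intercept c from SP-1: 2770.8 − 74929.67 − 788762.33 = −860921.20.
At (551395, 6370359): z_contact = 74783.2 + 788754.5 − 860921.20 = 2616.5 ft.
Depth below ground = 2770 − 2616.5 = 153 ft.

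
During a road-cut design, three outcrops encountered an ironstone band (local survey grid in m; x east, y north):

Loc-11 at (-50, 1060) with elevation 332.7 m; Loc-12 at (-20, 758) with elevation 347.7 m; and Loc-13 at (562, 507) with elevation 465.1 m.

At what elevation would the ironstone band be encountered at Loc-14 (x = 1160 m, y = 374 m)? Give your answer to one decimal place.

581.9 m

Two edge vectors: Loc-11→Loc-12 = (30, -302, 15), Loc-11→Loc-13 = (612, -553, 132.4).
Normal n = (Loc-11→Loc-12) × (Loc-11→Loc-13) = (-31689.8, 5208, 168234).
So ∂z/∂x = −n_x/n_z = 0.188367 and ∂z/∂y = −n_y/n_z = −0.030957.
Intercept c from Loc-11: 332.7 + 9.42 + 32.81 = 374.93.
At (1160, 374): z = 218.5 − 11.6 + 374.93 = 581.9 m.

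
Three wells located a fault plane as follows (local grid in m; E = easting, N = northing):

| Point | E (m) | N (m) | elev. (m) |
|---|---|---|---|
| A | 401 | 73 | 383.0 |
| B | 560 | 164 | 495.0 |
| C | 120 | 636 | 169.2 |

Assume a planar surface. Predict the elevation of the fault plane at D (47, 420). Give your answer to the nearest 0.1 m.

Let the plane be z = a·E + b·N + c.
B−A: 159a + 91b = 112;  C−A: −281a + 563b = −213.8.
Solving gives a = 0.71695, b = −0.02192.
Then c = 383 − a·401 − b·73 = 97.10.
At (47, 420): z = 33.7 − 9.2 + 97.10 = 121.6 m.

121.6 m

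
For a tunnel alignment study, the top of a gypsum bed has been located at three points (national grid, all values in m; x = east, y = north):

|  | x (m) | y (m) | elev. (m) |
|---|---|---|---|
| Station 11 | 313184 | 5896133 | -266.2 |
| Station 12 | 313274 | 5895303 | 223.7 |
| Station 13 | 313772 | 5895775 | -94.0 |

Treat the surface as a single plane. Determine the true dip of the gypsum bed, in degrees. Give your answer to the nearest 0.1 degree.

31.1°

Two edge vectors: Station 11→Station 12 = (90, -830, 489.9), Station 11→Station 13 = (588, -358, 172.2).
Normal n = (Station 11→Station 12) × (Station 11→Station 13) = (32458.2, 272563.2, 455820).
So ∂z/∂x = −n_x/n_z = −0.07121 and ∂z/∂y = −n_y/n_z = −0.59796.
Gradient magnitude |∇z| = √(a² + b²) = √(0.00507 + 0.35756) = 0.60219.
True dip = arctan(0.60219) = 31.1°, dipping toward N (azimuth ≈ 007°).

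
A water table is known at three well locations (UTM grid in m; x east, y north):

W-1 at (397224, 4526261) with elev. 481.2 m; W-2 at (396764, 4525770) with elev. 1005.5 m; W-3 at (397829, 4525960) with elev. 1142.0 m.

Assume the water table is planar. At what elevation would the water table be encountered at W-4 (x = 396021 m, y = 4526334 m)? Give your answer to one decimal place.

-83.2 m

Let the plane be z = a·x + b·y + c.
W-2−W-1: −460a − 491b = 524.3;  W-3−W-1: 605a − 301b = 660.8.
Solving gives a = 0.382624020, b = −1.426287269.
Then c = 481.2 − a·397224 − b·4526261 = 6304242.20.
At (396021, 4526334): z = 151527.1 − 6455852.6 + 6304242.20 = -83.2 m.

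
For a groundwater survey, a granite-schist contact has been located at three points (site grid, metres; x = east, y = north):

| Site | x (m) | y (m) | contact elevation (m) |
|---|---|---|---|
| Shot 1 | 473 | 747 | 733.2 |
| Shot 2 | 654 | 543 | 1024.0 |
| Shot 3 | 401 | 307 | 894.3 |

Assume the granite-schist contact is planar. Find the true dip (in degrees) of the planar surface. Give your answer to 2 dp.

Two edge vectors: Shot 1→Shot 2 = (181, -204, 290.8), Shot 1→Shot 3 = (-72, -440, 161.1).
Normal n = (Shot 1→Shot 2) × (Shot 1→Shot 3) = (95087.6, -50096.7, -94328).
So ∂z/∂x = −n_x/n_z = 1.00805 and ∂z/∂y = −n_y/n_z = −0.53109.
Gradient magnitude |∇z| = √(a² + b²) = √(1.01617 + 0.28206) = 1.13940.
True dip = arctan(1.13940) = 48.73°, dipping toward WNW (azimuth ≈ 298°).

48.73°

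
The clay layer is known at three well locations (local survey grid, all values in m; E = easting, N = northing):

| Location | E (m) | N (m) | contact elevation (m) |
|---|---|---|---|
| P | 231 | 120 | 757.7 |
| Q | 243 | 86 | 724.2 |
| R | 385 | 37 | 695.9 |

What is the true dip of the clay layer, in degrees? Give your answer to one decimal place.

46.5°

Let the plane be z = a·E + b·N + c.
Q−P: 12a − 34b = −33.5;  R−P: 154a − 83b = −61.8.
Solving gives a = 0.16021, b = 1.04184.
Gradient magnitude |∇z| = √(a² + b²) = √(0.02567 + 1.08543) = 1.05409.
True dip = arctan(1.05409) = 46.5°, dipping toward S (azimuth ≈ 189°).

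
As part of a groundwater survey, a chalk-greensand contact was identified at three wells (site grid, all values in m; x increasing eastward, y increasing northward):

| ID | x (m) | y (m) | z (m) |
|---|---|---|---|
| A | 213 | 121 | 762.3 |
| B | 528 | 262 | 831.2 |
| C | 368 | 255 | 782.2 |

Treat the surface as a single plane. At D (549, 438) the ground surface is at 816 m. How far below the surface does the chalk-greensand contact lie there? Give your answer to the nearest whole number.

16 m

Let the plane be z = a·x + b·y + c.
B−A: 315a + 141b = 68.9;  C−A: 155a + 134b = 19.9.
Solving gives a = 0.31573, b = −0.21670.
Then c = 762.3 − a·213 − b·121 = 721.27.
At (549, 438): z_contact = 173.3 − 94.9 + 721.27 = 799.7 m.
Depth below ground = 816 − 799.7 = 16 m.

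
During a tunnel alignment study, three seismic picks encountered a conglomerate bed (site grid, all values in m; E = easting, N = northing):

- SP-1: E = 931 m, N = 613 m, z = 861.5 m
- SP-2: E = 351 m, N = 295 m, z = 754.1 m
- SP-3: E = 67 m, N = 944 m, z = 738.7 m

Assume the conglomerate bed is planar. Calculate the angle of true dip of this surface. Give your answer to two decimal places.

9.45°

Two edge vectors: SP-1→SP-2 = (-580, -318, -107.4), SP-1→SP-3 = (-864, 331, -122.8).
Normal n = (SP-1→SP-2) × (SP-1→SP-3) = (74599.8, 21569.6, -466732).
So ∂z/∂E = −n_x/n_z = 0.15983 and ∂z/∂N = −n_y/n_z = 0.04621.
Gradient magnitude |∇z| = √(a² + b²) = √(0.02555 + 0.00214) = 0.16638.
True dip = arctan(0.16638) = 9.45°, dipping toward WSW (azimuth ≈ 254°).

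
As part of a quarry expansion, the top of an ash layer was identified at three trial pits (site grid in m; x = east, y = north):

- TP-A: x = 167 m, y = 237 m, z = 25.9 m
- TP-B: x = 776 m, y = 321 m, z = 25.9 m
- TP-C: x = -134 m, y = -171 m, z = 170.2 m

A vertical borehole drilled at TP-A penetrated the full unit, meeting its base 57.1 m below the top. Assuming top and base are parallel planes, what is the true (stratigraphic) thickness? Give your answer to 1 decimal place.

53.1 m

Two edge vectors: TP-A→TP-B = (609, 84, 0), TP-A→TP-C = (-301, -408, 144.3).
Normal n = (TP-A→TP-B) × (TP-A→TP-C) = (12121.2, -87878.7, -223188).
So ∂z/∂x = −n_x/n_z = 0.05431 and ∂z/∂y = −n_y/n_z = −0.39374.
|∇z| = √(a²+b²) = 0.39747, so dip δ = arctan(0.39747) = 21.68°.
True thickness = vertical thickness × cos δ = 57.1 × cos 21.68° = 53.1 m.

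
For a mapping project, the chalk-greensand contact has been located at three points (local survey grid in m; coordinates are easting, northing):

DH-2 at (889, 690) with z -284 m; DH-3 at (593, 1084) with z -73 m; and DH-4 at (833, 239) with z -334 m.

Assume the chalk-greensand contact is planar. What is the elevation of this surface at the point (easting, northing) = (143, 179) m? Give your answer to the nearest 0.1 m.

-9.6 m

Two edge vectors: DH-2→DH-3 = (-296, 394, 211), DH-2→DH-4 = (-56, -451, -50).
Normal n = (DH-2→DH-3) × (DH-2→DH-4) = (75461, -26616, 155560).
So ∂z/∂easting = −n_x/n_z = −0.485093 and ∂z/∂northing = −n_y/n_z = 0.171098.
Intercept c from DH-2: -284 + 431.25 − 118.06 = 29.19.
At (143, 179): z = −69.4 + 30.6 + 29.19 = -9.6 m.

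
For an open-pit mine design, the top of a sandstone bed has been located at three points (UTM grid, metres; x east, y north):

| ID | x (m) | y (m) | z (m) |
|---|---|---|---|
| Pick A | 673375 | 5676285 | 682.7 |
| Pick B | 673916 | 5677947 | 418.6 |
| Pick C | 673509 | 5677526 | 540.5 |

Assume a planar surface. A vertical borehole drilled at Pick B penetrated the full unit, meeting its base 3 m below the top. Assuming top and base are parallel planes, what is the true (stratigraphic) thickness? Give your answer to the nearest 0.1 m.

2.9 m

Let the plane be z = a·x + b·y + c.
Pick B−Pick A: 541a + 1662b = −264.1;  Pick C−Pick A: 134a + 1241b = −142.2.
Solving gives a = −0.20374, b = −0.09259.
|∇z| = √(a²+b²) = 0.22379, so dip δ = arctan(0.22379) = 12.61°.
True thickness = vertical thickness × cos δ = 3 × cos 12.61° = 2.9 m.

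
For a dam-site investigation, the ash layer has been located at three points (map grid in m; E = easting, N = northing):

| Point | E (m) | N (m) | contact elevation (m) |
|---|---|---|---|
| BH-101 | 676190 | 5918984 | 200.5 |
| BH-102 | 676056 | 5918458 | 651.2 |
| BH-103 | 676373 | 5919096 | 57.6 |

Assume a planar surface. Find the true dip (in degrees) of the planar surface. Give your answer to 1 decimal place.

Let the plane be z = a·E + b·N + c.
BH-102−BH-101: −134a − 526b = 450.7;  BH-103−BH-101: 183a + 112b = −142.9.
Solving gives a = −0.30384, b = −0.77944.
Gradient magnitude |∇z| = √(a² + b²) = √(0.09232 + 0.60753) = 0.83657.
True dip = arctan(0.83657) = 39.9°, dipping toward NNE (azimuth ≈ 021°).

39.9°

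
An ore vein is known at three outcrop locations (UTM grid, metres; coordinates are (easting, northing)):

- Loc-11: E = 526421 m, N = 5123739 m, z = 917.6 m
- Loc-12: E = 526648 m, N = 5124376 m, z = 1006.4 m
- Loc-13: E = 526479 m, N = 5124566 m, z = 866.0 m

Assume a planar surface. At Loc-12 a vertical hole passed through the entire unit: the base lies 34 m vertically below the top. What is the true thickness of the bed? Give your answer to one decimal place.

27.7 m

Let the plane be z = a·E + b·N + c.
Loc-12−Loc-11: 227a + 637b = 88.8;  Loc-13−Loc-11: 58a + 827b = −51.6.
Solving gives a = 0.70503, b = −0.11184.
|∇z| = √(a²+b²) = 0.71385, so dip δ = arctan(0.71385) = 35.52°.
True thickness = vertical thickness × cos δ = 34 × cos 35.52° = 27.7 m.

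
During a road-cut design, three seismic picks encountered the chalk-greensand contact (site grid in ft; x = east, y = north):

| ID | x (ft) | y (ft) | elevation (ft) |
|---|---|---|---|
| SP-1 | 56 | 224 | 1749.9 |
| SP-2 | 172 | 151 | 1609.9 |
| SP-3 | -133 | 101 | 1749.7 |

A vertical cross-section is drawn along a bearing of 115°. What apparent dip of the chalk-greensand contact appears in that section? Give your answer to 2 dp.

Two edge vectors: SP-1→SP-2 = (116, -73, -140), SP-1→SP-3 = (-189, -123, -0.2).
Normal n = (SP-1→SP-2) × (SP-1→SP-3) = (-17205.4, 26483.2, -28065).
So ∂z/∂x = −n_x/n_z = −0.61306 and ∂z/∂y = −n_y/n_z = 0.94364.
Unit vector along 115° is (sin 115°, cos 115°) = (0.9063, -0.4226).
Slope in that direction = a·(0.9063) + b·(-0.4226) = −0.95442.
Apparent dip = arctan|0.95442| = 43.66° (true dip is 48.4°, so apparent ≤ true as expected).

43.66°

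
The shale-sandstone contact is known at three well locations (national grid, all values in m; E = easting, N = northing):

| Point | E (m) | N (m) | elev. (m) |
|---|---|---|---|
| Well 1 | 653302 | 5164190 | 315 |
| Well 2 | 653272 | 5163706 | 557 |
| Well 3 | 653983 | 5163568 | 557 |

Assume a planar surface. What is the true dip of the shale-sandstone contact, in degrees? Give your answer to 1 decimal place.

26.7°

Let the plane be z = a·E + b·N + c.
Well 2−Well 1: −30a − 484b = 242;  Well 3−Well 1: 681a − 622b = 242.
Solving gives a = −0.09589, b = −0.49406.
Gradient magnitude |∇z| = √(a² + b²) = √(0.00920 + 0.24409) = 0.50328.
True dip = arctan(0.50328) = 26.7°, dipping toward N (azimuth ≈ 011°).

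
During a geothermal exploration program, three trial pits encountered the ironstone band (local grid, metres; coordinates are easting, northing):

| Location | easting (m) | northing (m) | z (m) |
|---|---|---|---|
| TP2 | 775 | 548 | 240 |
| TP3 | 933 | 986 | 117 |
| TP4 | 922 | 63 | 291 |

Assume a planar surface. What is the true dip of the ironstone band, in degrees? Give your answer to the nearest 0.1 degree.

17.9°

Two edge vectors: TP2→TP3 = (158, 438, -123), TP2→TP4 = (147, -485, 51).
Normal n = (TP2→TP3) × (TP2→TP4) = (-37317, -26139, -141016).
So ∂z/∂easting = −n_x/n_z = −0.26463 and ∂z/∂northing = −n_y/n_z = −0.18536.
Gradient magnitude |∇z| = √(a² + b²) = √(0.07003 + 0.03436) = 0.32309.
True dip = arctan(0.32309) = 17.9°, dipping toward NE (azimuth ≈ 055°).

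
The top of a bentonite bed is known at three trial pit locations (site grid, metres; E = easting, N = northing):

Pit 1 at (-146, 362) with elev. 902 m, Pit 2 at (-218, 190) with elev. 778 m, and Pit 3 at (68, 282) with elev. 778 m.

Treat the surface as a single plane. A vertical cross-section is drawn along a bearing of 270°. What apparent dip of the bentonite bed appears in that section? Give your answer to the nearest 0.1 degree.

15.0°

Let the plane be z = a·E + b·N + c.
Pit 2−Pit 1: −72a − 172b = −124;  Pit 3−Pit 1: 214a − 80b = −124.
Solving gives a = −0.26799, b = 0.83311.
Unit vector along 270° is (sin 270°, cos 270°) = (-1.0000, -0.0000).
Slope in that direction = a·(-1.0000) + b·(-0.0000) = 0.26799.
Apparent dip = arctan|0.26799| = 15.0° (true dip is 41.2°, so apparent ≤ true as expected).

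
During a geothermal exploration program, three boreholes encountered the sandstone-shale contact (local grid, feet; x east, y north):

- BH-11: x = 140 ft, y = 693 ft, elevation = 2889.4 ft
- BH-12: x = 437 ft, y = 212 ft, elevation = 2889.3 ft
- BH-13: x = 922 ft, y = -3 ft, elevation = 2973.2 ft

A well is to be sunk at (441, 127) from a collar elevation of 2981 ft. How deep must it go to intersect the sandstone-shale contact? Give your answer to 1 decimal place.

103.3 ft

Two edge vectors: BH-11→BH-12 = (297, -481, -0.1), BH-11→BH-13 = (782, -696, 83.8).
Normal n = (BH-11→BH-12) × (BH-11→BH-13) = (-40377.4, -24966.8, 169430).
So ∂z/∂x = −n_x/n_z = 0.23831 and ∂z/∂y = −n_y/n_z = 0.14736.
Intercept c from BH-11: 2889.4 − 33.36 − 102.12 = 2753.92.
At (441, 127): z_contact = 105.10 + 18.71 + 2753.92 = 2877.73 ft.
Depth below ground = 2981 − 2877.73 = 103.3 ft.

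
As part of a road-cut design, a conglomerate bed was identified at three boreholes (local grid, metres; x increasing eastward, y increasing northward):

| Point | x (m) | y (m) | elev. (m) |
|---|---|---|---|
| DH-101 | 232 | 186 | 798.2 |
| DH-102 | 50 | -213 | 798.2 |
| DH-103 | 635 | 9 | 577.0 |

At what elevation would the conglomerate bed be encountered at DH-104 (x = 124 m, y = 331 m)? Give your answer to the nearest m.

Let the plane be z = a·x + b·y + c.
DH-102−DH-101: −182a − 399b = 0;  DH-103−DH-101: 403a − 177b = −221.2.
Solving gives a = −0.45727, b = 0.20858.
Then c = 798.2 − a·232 − b·186 = 865.49.
At (124, 331): z = −56.7 + 69.0 + 865.49 = 877.8 m.

878 m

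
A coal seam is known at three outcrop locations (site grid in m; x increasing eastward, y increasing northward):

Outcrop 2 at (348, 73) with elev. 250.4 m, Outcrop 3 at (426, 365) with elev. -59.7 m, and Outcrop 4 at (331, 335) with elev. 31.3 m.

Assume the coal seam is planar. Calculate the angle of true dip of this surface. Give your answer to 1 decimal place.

48.0°

Two edge vectors: Outcrop 2→Outcrop 3 = (78, 292, -310.1), Outcrop 2→Outcrop 4 = (-17, 262, -219.1).
Normal n = (Outcrop 2→Outcrop 3) × (Outcrop 2→Outcrop 4) = (17269, 22361.5, 25400).
So ∂z/∂x = −n_x/n_z = −0.67988 and ∂z/∂y = −n_y/n_z = −0.88037.
Gradient magnitude |∇z| = √(a² + b²) = √(0.46224 + 0.77506) = 1.11234.
True dip = arctan(1.11234) = 48.0°, dipping toward NE (azimuth ≈ 038°).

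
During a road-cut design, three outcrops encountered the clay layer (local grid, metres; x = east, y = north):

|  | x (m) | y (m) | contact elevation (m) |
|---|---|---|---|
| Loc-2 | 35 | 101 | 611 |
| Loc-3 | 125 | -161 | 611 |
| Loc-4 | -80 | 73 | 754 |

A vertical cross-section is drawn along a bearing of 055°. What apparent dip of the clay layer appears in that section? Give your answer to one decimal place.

49.4°

Two edge vectors: Loc-2→Loc-3 = (90, -262, 0), Loc-2→Loc-4 = (-115, -28, 143).
Normal n = (Loc-2→Loc-3) × (Loc-2→Loc-4) = (-37466, -12870, -32650).
So ∂z/∂x = −n_x/n_z = −1.14750 and ∂z/∂y = −n_y/n_z = −0.39418.
Unit vector along 055° is (sin 55°, cos 55°) = (0.8192, 0.5736).
Slope in that direction = a·(0.8192) + b·(0.5736) = −1.16607.
Apparent dip = arctan|1.16607| = 49.4° (true dip is 50.5°, so apparent ≤ true as expected).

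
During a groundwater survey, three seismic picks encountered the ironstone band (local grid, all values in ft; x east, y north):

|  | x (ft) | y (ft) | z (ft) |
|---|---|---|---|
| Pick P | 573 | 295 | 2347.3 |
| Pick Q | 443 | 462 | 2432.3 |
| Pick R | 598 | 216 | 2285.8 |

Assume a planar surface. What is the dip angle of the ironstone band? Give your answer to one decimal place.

48.4°

Let the plane be z = a·x + b·y + c.
Pick Q−Pick P: −130a + 167b = 85;  Pick R−Pick P: 25a − 79b = −61.5.
Solving gives a = 0.58335, b = 0.96308.
Gradient magnitude |∇z| = √(a² + b²) = √(0.34029 + 0.92753) = 1.12598.
True dip = arctan(1.12598) = 48.4°, dipping toward SSW (azimuth ≈ 211°).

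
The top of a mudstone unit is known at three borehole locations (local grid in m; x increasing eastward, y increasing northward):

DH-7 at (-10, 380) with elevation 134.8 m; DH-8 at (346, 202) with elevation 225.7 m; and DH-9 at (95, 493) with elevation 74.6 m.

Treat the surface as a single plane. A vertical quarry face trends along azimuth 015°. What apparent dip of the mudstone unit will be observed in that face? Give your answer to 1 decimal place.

Let the plane be z = a·x + b·y + c.
DH-8−DH-7: 356a − 178b = 90.9;  DH-9−DH-7: 105a + 113b = −60.2.
Solving gives a = −0.00753, b = −0.52574.
Unit vector along 015° is (sin 15°, cos 15°) = (0.2588, 0.9659).
Slope in that direction = a·(0.2588) + b·(0.9659) = −0.50978.
Apparent dip = arctan|0.50978| = 27.0° (true dip is 27.7°, so apparent ≤ true as expected).

27.0°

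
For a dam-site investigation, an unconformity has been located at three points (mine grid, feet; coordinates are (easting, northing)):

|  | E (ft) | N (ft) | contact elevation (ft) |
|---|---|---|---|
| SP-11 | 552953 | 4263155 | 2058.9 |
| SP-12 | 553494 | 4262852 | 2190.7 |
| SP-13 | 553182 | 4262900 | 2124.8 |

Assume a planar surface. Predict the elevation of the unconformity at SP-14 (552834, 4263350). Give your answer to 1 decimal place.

Two edge vectors: SP-11→SP-12 = (541, -303, 131.8), SP-11→SP-13 = (229, -255, 65.9).
Normal n = (SP-11→SP-12) × (SP-11→SP-13) = (13641.3, -5469.7, -68568).
So ∂z/∂E = −n_x/n_z = 0.198945572 and ∂z/∂N = −n_y/n_z = −0.079770447.
Intercept c from SP-11: 2058.9 − 110007.55 + 340073.78 = 232125.13.
At (552834, 4263350): z = 109983.9 − 340089.3 + 232125.13 = 2019.7 ft.

2019.7 ft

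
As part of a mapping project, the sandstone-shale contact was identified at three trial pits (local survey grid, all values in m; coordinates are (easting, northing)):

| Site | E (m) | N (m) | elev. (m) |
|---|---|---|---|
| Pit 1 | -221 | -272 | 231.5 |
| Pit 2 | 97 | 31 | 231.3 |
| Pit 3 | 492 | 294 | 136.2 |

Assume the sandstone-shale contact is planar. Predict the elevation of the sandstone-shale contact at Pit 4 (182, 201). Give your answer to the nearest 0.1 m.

Two edge vectors: Pit 1→Pit 2 = (318, 303, -0.2), Pit 1→Pit 3 = (713, 566, -95.3).
Normal n = (Pit 1→Pit 2) × (Pit 1→Pit 3) = (-28762.7, 30162.8, -36051).
So ∂z/∂E = −n_x/n_z = −0.79783 and ∂z/∂N = −n_y/n_z = 0.83667.
Intercept c from Pit 1: 231.5 − 176.32 + 227.57 = 282.75.
At (182, 201): z = −145.2 + 168.2 + 282.75 = 305.7 m.

305.7 m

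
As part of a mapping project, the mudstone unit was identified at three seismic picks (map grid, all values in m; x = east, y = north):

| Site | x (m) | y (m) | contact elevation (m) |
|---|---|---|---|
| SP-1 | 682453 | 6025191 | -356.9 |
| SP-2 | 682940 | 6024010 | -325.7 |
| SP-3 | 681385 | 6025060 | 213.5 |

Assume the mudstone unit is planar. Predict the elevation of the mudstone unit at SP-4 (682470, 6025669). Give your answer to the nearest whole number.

-478 m

Let the plane be z = a·x + b·y + c.
SP-2−SP-1: 487a − 1181b = 31.2;  SP-3−SP-1: −1068a − 131b = 570.4.
Solving gives a = −0.50528464, b = −0.23477868.
Then c = -356.9 − a·682453 − b·6025191 = 1759062.49.
At (682470, 6025669): z = −344841.6 − 1414698.6 + 1759062.49 = -477.7 m.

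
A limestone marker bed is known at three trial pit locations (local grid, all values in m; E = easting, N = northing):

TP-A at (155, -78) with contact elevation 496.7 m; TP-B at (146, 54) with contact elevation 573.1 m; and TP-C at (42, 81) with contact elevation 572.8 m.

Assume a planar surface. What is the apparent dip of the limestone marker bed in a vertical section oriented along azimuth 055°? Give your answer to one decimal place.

25.0°

Two edge vectors: TP-A→TP-B = (-9, 132, 76.4), TP-A→TP-C = (-113, 159, 76.1).
Normal n = (TP-A→TP-B) × (TP-A→TP-C) = (-2102.4, -7948.3, 13485).
So ∂z/∂E = −n_x/n_z = 0.15591 and ∂z/∂N = −n_y/n_z = 0.58942.
Unit vector along 055° is (sin 55°, cos 55°) = (0.8192, 0.5736).
Slope in that direction = a·(0.8192) + b·(0.5736) = 0.46579.
Apparent dip = arctan|0.46579| = 25.0° (true dip is 31.4°, so apparent ≤ true as expected).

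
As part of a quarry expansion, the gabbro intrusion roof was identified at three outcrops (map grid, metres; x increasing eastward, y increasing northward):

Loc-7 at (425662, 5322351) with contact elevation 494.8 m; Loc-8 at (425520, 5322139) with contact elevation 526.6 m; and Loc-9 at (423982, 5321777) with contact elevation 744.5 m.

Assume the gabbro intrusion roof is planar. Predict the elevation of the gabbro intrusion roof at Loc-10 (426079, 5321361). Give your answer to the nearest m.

Let the plane be z = a·x + b·y + c.
Loc-8−Loc-7: −142a − 212b = 31.8;  Loc-9−Loc-7: −1680a − 574b = 249.7.
Solving gives a = −0.12628053, b = −0.06541587.
Then c = 494.8 − a·425662 − b·5322351 = 402413.85.
At (426079, 5321361): z = −53805.5 − 348101.5 + 402413.85 = 506.9 m.

507 m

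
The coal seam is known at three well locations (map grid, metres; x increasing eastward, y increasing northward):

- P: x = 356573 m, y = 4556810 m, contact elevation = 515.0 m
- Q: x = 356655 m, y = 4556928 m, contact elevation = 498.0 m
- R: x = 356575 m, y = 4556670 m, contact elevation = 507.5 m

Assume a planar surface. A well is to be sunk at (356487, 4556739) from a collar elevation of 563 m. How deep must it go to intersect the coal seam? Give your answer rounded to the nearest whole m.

28 m

Two edge vectors: P→Q = (82, 118, -17), P→R = (2, -140, -7.5).
Normal n = (P→Q) × (P→R) = (-3265, 581, -11716).
So ∂z/∂x = −n_x/n_z = −0.27867873 and ∂z/∂y = −n_y/n_z = 0.04959030.
Intercept c from P: 515 + 99369.31 − 225973.59 = −126089.28.
At (356487, 4556739): z_contact = −99345.3 + 225970.1 − 126089.28 = 535.4 m.
Depth below ground = 563 − 535.4 = 28 m.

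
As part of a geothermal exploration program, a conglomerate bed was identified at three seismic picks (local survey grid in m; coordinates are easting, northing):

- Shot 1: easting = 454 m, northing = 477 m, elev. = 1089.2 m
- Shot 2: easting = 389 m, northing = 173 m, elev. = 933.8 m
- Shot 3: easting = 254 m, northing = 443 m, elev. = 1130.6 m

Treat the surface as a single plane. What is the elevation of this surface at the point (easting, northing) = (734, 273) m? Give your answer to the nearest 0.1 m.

886.2 m

Let the plane be z = a·easting + b·northing + c.
Shot 2−Shot 1: −65a − 304b = −155.4;  Shot 3−Shot 1: −200a − 34b = 41.4.
Solving gives a = −0.30499, b = 0.57640.
Then c = 1089.2 − a·454 − b·477 = 952.72.
At (734, 273): z = −223.9 + 157.4 + 952.72 = 886.2 m.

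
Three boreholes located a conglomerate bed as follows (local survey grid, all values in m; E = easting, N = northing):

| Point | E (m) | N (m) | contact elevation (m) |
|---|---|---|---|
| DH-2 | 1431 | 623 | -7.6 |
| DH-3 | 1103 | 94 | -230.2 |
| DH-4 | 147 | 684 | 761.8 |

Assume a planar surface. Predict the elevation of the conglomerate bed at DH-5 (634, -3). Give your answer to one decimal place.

Let the plane be z = a·E + b·N + c.
DH-3−DH-2: −328a − 529b = −222.6;  DH-4−DH-2: −1284a + 61b = 769.4.
Solving gives a = −0.562656, b = 0.769662.
Then c = -7.6 − a·1431 − b·623 = 318.06.
At (634, -3): z = −356.7 − 2.3 + 318.06 = -41.0 m.

-41.0 m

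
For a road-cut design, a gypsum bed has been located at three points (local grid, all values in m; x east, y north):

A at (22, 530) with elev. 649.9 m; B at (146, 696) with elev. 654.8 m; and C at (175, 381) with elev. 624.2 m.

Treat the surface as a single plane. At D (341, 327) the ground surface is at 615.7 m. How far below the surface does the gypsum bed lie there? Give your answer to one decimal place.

Let the plane be z = a·x + b·y + c.
B−A: 124a + 166b = 4.9;  C−A: 153a − 149b = −25.7.
Solving gives a = −0.08060, b = 0.08972.
Then c = 649.9 − a·22 − b·530 = 604.12.
At (341, 327): z_contact = −27.48 + 29.34 + 604.12 = 605.98 m.
Depth below ground = 615.7 − 605.98 = 9.7 m.

9.7 m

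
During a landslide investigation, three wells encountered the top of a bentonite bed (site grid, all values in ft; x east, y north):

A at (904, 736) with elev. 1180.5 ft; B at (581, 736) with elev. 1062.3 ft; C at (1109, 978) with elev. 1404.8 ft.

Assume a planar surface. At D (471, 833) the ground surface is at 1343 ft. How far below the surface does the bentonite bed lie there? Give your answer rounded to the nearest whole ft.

Let the plane be z = a·x + b·y + c.
B−A: −323a + 0b = −118.2;  C−A: 205a + 242b = 224.3.
Solving gives a = 0.36594, b = 0.61687.
Then c = 1180.5 − a·904 − b·736 = 395.67.
At (471, 833): z_contact = 172.4 + 513.8 + 395.67 = 1081.9 ft.
Depth below ground = 1343 − 1081.9 = 261 ft.

261 ft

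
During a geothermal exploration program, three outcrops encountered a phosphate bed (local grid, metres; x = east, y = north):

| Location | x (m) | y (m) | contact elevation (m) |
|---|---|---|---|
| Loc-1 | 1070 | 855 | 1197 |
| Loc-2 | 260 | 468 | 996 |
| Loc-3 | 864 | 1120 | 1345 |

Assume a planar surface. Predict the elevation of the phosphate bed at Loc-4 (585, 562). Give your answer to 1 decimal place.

1043.1 m

Two edge vectors: Loc-1→Loc-2 = (-810, -387, -201), Loc-1→Loc-3 = (-206, 265, 148).
Normal n = (Loc-1→Loc-2) × (Loc-1→Loc-3) = (-4011, 161286, -294372).
So ∂z/∂x = −n_x/n_z = −0.013626 and ∂z/∂y = −n_y/n_z = 0.547899.
Intercept c from Loc-1: 1197 + 14.58 − 468.45 = 743.13.
At (585, 562): z = −8.0 + 307.9 + 743.13 = 1043.1 m.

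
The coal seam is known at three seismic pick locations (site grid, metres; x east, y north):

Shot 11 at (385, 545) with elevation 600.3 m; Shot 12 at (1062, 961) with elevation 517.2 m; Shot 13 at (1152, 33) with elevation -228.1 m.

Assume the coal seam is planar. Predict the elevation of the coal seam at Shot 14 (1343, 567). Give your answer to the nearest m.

60 m

Let the plane be z = a·x + b·y + c.
Shot 12−Shot 11: 677a + 416b = −83.1;  Shot 13−Shot 11: 767a − 512b = −828.4.
Solving gives a = −0.58159, b = 0.74672.
Then c = 600.3 − a·385 − b·545 = 417.25.
At (1343, 567): z = −781.1 + 423.4 + 417.25 = 59.6 m.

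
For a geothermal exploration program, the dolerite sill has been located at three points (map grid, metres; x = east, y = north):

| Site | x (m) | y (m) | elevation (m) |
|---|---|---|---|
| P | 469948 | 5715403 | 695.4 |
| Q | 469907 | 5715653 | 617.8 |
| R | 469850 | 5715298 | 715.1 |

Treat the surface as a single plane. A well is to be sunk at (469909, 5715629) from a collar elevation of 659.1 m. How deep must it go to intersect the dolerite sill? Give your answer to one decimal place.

34.1 m

Two edge vectors: P→Q = (-41, 250, -77.6), P→R = (-98, -105, 19.7).
Normal n = (P→Q) × (P→R) = (-3223, 8412.5, 28805).
So ∂z/∂x = −n_x/n_z = 0.111890297 and ∂z/∂y = −n_y/n_z = −0.292049991.
Intercept c from P: 695.4 − 52582.62 + 1669183.40 = 1617296.18.
At (469909, 5715629): z_contact = 52578.26 − 1669249.40 + 1617296.18 = 625.03 m.
Depth below ground = 659.1 − 625.03 = 34.1 m.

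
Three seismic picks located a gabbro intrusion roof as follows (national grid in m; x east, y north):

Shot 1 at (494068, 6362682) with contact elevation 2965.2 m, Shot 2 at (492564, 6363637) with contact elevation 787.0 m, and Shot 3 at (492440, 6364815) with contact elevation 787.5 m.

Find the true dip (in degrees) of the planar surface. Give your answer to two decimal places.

Two edge vectors: Shot 1→Shot 2 = (-1504, 955, -2178.2), Shot 1→Shot 3 = (-1628, 2133, -2177.7).
Normal n = (Shot 1→Shot 2) × (Shot 1→Shot 3) = (2566397.1, 270848.8, -1653292).
So ∂z/∂x = −n_x/n_z = 1.55230 and ∂z/∂y = −n_y/n_z = 0.16382.
Gradient magnitude |∇z| = √(a² + b²) = √(2.40962 + 0.02684) = 1.56092.
True dip = arctan(1.56092) = 57.35°, dipping toward W (azimuth ≈ 264°).

57.35°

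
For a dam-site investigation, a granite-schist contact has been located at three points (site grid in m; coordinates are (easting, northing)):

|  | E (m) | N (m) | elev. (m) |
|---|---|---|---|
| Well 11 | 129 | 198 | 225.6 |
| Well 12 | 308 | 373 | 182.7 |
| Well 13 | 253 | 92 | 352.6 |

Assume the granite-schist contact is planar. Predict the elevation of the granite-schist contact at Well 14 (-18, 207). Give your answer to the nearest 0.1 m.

155.5 m

Two edge vectors: Well 11→Well 12 = (179, 175, -42.9), Well 11→Well 13 = (124, -106, 127).
Normal n = (Well 11→Well 12) × (Well 11→Well 13) = (17677.6, -28052.6, -40674).
So ∂z/∂E = −n_x/n_z = 0.43462 and ∂z/∂N = −n_y/n_z = −0.68969.
Intercept c from Well 11: 225.6 − 56.07 + 136.56 = 306.09.
At (-18, 207): z = −7.8 − 142.8 + 306.09 = 155.5 m.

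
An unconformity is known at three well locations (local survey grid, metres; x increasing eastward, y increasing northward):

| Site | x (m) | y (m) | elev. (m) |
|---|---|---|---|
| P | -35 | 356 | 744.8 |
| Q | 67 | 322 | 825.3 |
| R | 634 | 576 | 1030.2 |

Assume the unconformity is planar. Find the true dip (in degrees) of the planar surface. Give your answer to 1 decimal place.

Let the plane be z = a·x + b·y + c.
Q−P: 102a − 34b = 80.5;  R−P: 669a + 220b = 285.4.
Solving gives a = 0.60668, b = −0.54760.
Gradient magnitude |∇z| = √(a² + b²) = √(0.36806 + 0.29986) = 0.81727.
True dip = arctan(0.81727) = 39.3°, dipping toward NW (azimuth ≈ 312°).

39.3°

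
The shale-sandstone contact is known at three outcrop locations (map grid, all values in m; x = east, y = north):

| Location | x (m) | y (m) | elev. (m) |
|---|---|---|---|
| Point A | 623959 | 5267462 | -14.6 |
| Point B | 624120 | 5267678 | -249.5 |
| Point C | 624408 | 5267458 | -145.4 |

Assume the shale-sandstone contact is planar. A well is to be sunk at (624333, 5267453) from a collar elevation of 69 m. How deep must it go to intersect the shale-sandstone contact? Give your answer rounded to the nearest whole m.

Two edge vectors: Point A→Point B = (161, 216, -234.9), Point A→Point C = (449, -4, -130.8).
Normal n = (Point A→Point B) × (Point A→Point C) = (-29192.4, -84411.3, -97628).
So ∂z/∂x = −n_x/n_z = −0.29901668 and ∂z/∂y = −n_y/n_z = −0.86462183.
Intercept c from Point A: -14.6 + 186574.15 + 4554362.63 = 4740922.18.
At (624333, 5267453): z_contact = −186686.0 − 4554354.9 + 4740922.18 = -118.7 m.
Depth below ground = 69 − (-118.7) = 188 m.

188 m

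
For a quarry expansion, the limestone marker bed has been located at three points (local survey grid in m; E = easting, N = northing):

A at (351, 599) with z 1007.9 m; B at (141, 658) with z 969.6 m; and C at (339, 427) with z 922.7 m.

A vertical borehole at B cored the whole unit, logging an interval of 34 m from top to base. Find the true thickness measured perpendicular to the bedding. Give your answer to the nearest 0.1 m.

Let the plane be z = a·E + b·N + c.
B−A: −210a + 59b = −38.3;  C−A: −12a − 172b = −85.2.
Solving gives a = 0.31537, b = 0.47335.
|∇z| = √(a²+b²) = 0.56878, so dip δ = arctan(0.56878) = 29.63°.
True thickness = vertical thickness × cos δ = 34 × cos 29.63° = 29.6 m.

29.6 m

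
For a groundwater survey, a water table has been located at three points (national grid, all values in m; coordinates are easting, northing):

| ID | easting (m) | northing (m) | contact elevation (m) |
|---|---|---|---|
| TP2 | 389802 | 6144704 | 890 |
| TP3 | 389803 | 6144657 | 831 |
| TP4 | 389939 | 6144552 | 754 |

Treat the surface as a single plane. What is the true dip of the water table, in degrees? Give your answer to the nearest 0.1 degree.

Let the plane be z = a·easting + b·northing + c.
TP3−TP2: 1a − 47b = −59;  TP4−TP2: 137a − 152b = −136.
Solving gives a = 0.40973, b = 1.26404.
Gradient magnitude |∇z| = √(a² + b²) = √(0.16788 + 1.59779) = 1.32879.
True dip = arctan(1.32879) = 53.0°, dipping toward SSW (azimuth ≈ 198°).

53.0°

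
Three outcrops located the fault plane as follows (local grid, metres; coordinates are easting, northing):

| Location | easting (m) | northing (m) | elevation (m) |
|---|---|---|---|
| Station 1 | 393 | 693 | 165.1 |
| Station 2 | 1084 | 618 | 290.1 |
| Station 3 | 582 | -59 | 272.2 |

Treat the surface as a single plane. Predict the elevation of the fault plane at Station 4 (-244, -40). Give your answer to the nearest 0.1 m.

129.8 m

Let the plane be z = a·easting + b·northing + c.
Station 2−Station 1: 691a − 75b = 125;  Station 3−Station 1: 189a − 752b = 107.1.
Solving gives a = 0.170079, b = −0.099674.
Then c = 165.1 − a·393 − b·693 = 167.33.
At (-244, -40): z = −41.5 + 4.0 + 167.33 = 129.8 m.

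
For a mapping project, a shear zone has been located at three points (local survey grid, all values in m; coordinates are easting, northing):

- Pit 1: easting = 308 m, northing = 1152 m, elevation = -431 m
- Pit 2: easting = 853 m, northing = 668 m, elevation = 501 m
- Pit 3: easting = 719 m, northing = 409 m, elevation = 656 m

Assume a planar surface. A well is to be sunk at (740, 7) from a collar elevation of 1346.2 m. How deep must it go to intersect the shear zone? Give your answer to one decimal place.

Two edge vectors: Pit 1→Pit 2 = (545, -484, 932), Pit 1→Pit 3 = (411, -743, 1087).
Normal n = (Pit 1→Pit 2) × (Pit 1→Pit 3) = (166368, -209363, -206011).
So ∂z/∂easting = −n_x/n_z = 0.807569 and ∂z/∂northing = −n_y/n_z = −1.016271.
Intercept c from Pit 1: -431 − 248.73 + 1170.74 = 491.01.
At (740, 7): z_contact = 597.60 − 7.11 + 491.01 = 1081.50 m.
Depth below ground = 1346.2 − 1081.50 = 264.7 m.

264.7 m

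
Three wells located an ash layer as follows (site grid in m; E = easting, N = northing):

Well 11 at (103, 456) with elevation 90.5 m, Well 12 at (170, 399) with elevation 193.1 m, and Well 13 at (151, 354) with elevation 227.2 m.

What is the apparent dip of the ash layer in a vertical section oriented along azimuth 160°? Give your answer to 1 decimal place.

50.1°

Two edge vectors: Well 11→Well 12 = (67, -57, 102.6), Well 11→Well 13 = (48, -102, 136.7).
Normal n = (Well 11→Well 12) × (Well 11→Well 13) = (2673.3, -4234.1, -4098).
So ∂z/∂E = −n_x/n_z = 0.65234 and ∂z/∂N = −n_y/n_z = −1.03321.
Unit vector along 160° is (sin 160°, cos 160°) = (0.3420, -0.9397).
Slope in that direction = a·(0.3420) + b·(-0.9397) = 1.19402.
Apparent dip = arctan|1.19402| = 50.1° (true dip is 50.7°, so apparent ≤ true as expected).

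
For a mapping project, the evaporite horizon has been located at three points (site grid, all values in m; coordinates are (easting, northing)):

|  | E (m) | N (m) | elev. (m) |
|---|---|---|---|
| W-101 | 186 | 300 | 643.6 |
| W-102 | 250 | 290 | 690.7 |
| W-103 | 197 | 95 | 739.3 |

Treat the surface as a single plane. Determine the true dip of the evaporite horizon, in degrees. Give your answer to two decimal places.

Two edge vectors: W-101→W-102 = (64, -10, 47.1), W-101→W-103 = (11, -205, 95.7).
Normal n = (W-101→W-102) × (W-101→W-103) = (8698.5, -5606.7, -13010).
So ∂z/∂E = −n_x/n_z = 0.66860 and ∂z/∂N = −n_y/n_z = −0.43095.
Gradient magnitude |∇z| = √(a² + b²) = √(0.44703 + 0.18572) = 0.79545.
True dip = arctan(0.79545) = 38.50°, dipping toward WNW (azimuth ≈ 303°).

38.50°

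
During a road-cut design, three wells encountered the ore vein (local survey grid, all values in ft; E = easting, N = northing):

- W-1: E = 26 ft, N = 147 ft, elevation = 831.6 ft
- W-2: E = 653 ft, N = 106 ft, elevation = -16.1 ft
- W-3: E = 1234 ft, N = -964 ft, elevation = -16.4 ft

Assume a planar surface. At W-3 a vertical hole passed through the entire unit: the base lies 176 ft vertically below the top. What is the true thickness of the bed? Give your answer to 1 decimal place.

Let the plane be z = a·E + b·N + c.
W-2−W-1: 627a − 41b = −847.7;  W-3−W-1: 1208a − 1111b = −848.
Solving gives a = −1.40175, b = −0.76085.
|∇z| = √(a²+b²) = 1.59493, so dip δ = arctan(1.59493) = 57.91°.
True thickness = vertical thickness × cos δ = 176 × cos 57.91° = 93.5 ft.

93.5 ft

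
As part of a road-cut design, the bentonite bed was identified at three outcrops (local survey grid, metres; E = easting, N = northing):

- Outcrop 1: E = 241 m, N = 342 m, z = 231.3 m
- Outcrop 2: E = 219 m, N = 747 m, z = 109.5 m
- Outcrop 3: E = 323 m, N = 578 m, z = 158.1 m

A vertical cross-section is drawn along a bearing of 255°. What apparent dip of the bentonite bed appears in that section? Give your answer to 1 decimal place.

Two edge vectors: Outcrop 1→Outcrop 2 = (-22, 405, -121.8), Outcrop 1→Outcrop 3 = (82, 236, -73.2).
Normal n = (Outcrop 1→Outcrop 2) × (Outcrop 1→Outcrop 3) = (-901.2, -11598, -38402).
So ∂z/∂E = −n_x/n_z = −0.02347 and ∂z/∂N = −n_y/n_z = −0.30202.
Unit vector along 255° is (sin 255°, cos 255°) = (-0.9659, -0.2588).
Slope in that direction = a·(-0.9659) + b·(-0.2588) = 0.10084.
Apparent dip = arctan|0.10084| = 5.8° (true dip is 16.9°, so apparent ≤ true as expected).

5.8°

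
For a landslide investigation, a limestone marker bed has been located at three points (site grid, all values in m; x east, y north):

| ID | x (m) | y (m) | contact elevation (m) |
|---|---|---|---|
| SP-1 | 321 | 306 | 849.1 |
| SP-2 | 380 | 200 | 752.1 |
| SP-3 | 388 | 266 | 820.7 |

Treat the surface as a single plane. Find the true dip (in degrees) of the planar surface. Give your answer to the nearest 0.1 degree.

Two edge vectors: SP-1→SP-2 = (59, -106, -97), SP-1→SP-3 = (67, -40, -28.4).
Normal n = (SP-1→SP-2) × (SP-1→SP-3) = (-869.6, -4823.4, 4742).
So ∂z/∂x = −n_x/n_z = 0.18338 and ∂z/∂y = −n_y/n_z = 1.01717.
Gradient magnitude |∇z| = √(a² + b²) = √(0.03363 + 1.03463) = 1.03356.
True dip = arctan(1.03356) = 45.9°, dipping toward S (azimuth ≈ 190°).

45.9°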